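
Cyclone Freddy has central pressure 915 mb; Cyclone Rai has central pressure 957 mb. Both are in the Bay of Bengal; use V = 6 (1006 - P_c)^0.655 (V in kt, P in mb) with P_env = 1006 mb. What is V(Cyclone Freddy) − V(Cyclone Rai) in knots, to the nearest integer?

Cyclone Freddy: ΔP = 91; V ≈ 6 × 91^0.655 ≈ 115.17 kt.
Cyclone Rai: ΔP = 49; V ≈ 6 × 49^0.655 ≈ 76.78 kt.
Difference ≈ 115.17 − 76.78 = 38.39 → 38 kt.

38 kt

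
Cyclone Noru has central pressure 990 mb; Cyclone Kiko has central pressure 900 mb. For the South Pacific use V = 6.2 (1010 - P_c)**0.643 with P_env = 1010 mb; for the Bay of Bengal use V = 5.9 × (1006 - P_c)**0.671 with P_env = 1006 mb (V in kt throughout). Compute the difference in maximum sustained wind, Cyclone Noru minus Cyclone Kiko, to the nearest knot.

-92 kt

Cyclone Noru: ΔP = 20; V ≈ 6.2 × 20^0.643 ≈ 42.56 kt.
Cyclone Kiko: ΔP = 106; V ≈ 5.9 × 106^0.671 ≈ 134.84 kt.
Difference ≈ 42.56 − 134.84 = -92.28 → -92 kt.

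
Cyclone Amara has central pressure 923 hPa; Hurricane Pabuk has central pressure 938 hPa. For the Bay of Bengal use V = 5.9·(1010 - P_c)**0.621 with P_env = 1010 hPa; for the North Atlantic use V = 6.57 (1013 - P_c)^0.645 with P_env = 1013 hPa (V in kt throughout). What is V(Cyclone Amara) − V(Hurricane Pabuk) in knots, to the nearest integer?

-12 kt

Cyclone Amara: ΔP = 87; V ≈ 5.9 × 87^0.621 ≈ 94.47 kt.
Hurricane Pabuk: ΔP = 75; V ≈ 6.57 × 75^0.645 ≈ 106.41 kt.
Difference ≈ 94.47 − 106.41 = -11.94 → -12 kt.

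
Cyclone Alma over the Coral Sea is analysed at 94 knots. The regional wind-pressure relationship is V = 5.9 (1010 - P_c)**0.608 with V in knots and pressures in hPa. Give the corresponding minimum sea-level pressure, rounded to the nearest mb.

ΔP = (V / 5.9)^(1/0.608) = (94/5.9)^1.645.
94/5.9 = 15.932; 15.932^1.645 ≈ 94.94 mb.
P_c = 1010 − 94.94 = 915.06 ≈ 915 mb.

915 mb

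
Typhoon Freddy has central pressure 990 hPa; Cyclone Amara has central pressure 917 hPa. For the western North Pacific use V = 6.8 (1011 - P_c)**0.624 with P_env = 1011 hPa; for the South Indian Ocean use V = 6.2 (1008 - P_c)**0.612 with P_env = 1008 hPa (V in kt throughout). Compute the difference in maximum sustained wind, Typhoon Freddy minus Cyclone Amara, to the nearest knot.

Typhoon Freddy: ΔP = 21; V ≈ 6.8 × 21^0.624 ≈ 45.45 kt.
Cyclone Amara: ΔP = 91; V ≈ 6.2 × 91^0.612 ≈ 98.02 kt.
Difference ≈ 45.45 − 98.02 = -52.57 → -53 kt.

-53 kt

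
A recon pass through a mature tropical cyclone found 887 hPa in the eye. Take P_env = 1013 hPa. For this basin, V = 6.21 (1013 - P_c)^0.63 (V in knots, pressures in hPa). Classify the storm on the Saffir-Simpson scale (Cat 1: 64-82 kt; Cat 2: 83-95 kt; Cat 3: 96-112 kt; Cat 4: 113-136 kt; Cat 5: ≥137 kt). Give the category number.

ΔP = 1013 − 887 = 126 hPa.
V ≈ 6.21 × 126^0.63 = 6.21 × 21.05 ≈ 131 kt.
131 kt falls in the Category 4 band.

4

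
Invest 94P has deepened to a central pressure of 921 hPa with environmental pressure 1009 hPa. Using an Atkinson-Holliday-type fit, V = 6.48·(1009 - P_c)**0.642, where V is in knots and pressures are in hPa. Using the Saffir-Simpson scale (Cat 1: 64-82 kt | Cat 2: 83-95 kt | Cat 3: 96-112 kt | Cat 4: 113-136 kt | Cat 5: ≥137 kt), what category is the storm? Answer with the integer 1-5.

ΔP = 1009 − 921 = 88 hPa.
V ≈ 6.48 × 88^0.642 = 6.48 × 17.72 ≈ 115 kt.
115 kt falls in the Category 4 band.

4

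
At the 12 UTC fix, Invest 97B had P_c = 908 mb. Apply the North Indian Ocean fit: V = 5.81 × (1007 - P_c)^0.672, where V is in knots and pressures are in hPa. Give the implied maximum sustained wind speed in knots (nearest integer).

ΔP = 1007 − 908 = 99 mb.
99^0.672 ≈ 21.931.
V ≈ 5.81 × 21.931 ≈ 127.4 kt.

127 kt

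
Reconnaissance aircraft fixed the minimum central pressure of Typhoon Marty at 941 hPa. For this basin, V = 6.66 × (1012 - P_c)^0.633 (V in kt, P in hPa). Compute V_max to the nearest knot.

ΔP = 1012 − 941 = 71 hPa.
71^0.633 ≈ 14.854.
V ≈ 6.66 × 14.854 ≈ 98.9 kt.

99 kt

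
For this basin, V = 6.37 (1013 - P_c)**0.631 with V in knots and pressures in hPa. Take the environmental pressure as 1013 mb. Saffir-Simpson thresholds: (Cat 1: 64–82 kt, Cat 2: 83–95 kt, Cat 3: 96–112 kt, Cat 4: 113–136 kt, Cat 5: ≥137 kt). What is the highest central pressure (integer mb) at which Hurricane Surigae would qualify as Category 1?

974 mb

Category 1 begins at V = 64 kt.
Required ΔP = (64/6.37)^(1/0.631) = 10.047^1.585 ≈ 38.73 mb.
P_c ≤ 1013 − 38.73 = 974.27, so the highest integer P_c is 974 mb.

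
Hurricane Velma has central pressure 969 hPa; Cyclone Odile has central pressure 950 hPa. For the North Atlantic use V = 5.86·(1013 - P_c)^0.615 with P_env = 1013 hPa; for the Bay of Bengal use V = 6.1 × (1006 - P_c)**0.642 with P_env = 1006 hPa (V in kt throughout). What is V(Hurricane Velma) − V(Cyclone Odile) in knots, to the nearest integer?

Hurricane Velma: ΔP = 44; V ≈ 5.86 × 44^0.615 ≈ 60.06 kt.
Cyclone Odile: ΔP = 56; V ≈ 6.1 × 56^0.642 ≈ 80.85 kt.
Difference ≈ 60.06 − 80.85 = -20.79 → -21 kt.

-21 kt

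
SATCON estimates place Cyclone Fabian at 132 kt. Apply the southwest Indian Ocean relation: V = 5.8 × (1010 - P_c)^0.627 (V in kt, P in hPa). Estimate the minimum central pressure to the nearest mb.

864 mb

ΔP = (V / 5.8)^(1/0.627) = (132/5.8)^1.595.
132/5.8 = 22.759; 22.759^1.595 ≈ 146.05 mb.
P_c = 1010 − 146.05 = 863.95 ≈ 864 mb.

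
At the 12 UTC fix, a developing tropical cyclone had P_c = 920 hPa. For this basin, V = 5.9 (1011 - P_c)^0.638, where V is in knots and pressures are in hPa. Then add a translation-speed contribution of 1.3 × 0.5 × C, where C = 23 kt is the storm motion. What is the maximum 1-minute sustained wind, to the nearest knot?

120 kt

ΔP = 1011 − 920 = 91 hPa.
91^0.638 ≈ 17.777.
V ≈ 5.9 × 17.777 ≈ 104.9 kt.
Translation term: 1.3 × 0.5 × 23 = 14.95 kt.
Corrected V ≈ 119.85 kt → 120 kt.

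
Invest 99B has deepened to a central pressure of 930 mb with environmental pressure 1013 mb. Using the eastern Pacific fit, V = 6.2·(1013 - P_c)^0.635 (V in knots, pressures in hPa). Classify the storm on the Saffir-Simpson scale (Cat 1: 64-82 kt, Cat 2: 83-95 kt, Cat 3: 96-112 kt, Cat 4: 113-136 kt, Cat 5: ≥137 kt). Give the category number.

ΔP = 1013 − 930 = 83 mb.
V ≈ 6.2 × 83^0.635 = 6.2 × 16.54 ≈ 103 kt.
103 kt falls in the Category 3 band.

3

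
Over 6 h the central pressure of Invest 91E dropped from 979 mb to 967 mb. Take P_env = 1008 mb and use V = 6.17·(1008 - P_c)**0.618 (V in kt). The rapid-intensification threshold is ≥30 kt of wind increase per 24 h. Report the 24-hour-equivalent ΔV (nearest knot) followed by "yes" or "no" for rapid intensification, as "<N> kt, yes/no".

47 kt, yes

V₁: ΔP = 29, V ≈ 6.17 × 29^0.618 ≈ 49.44 kt.
V₂: ΔP = 41, V ≈ 6.17 × 41^0.618 ≈ 61.23 kt.
ΔV over 6 h = 11.79 kt → 24 h equivalent = 11.79 × 24/6 ≈ 47.16 kt.
47 kt ≥ 30 kt ⇒ rapid intensification.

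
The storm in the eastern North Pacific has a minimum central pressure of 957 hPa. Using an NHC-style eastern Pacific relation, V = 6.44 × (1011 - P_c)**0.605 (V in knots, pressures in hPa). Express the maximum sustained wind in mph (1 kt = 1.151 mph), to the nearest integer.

83 mph

ΔP = 1011 − 957 = 54 hPa.
V ≈ 6.44 × 54^0.605 = 6.44 × 11.171 ≈ 71.942 kt.
71.942 × 1.151 ≈ 82.81 mph → 83 mph.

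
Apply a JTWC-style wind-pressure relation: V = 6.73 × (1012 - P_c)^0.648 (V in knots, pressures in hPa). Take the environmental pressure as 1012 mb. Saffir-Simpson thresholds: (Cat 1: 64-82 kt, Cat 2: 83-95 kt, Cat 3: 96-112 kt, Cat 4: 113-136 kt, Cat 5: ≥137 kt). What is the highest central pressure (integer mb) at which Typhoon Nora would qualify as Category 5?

Category 5 begins at V = 137 kt.
Required ΔP = (137/6.73)^(1/0.648) = 20.357^1.543 ≈ 104.62 mb.
P_c ≤ 1012 − 104.62 = 907.38, so the highest integer P_c is 907 mb.

907 mb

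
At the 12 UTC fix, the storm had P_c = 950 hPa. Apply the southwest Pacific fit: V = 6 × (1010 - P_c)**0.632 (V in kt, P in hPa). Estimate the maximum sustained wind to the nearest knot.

ΔP = 1010 − 950 = 60 hPa.
60^0.632 ≈ 13.298.
V ≈ 6 × 13.298 ≈ 79.8 kt.

80 kt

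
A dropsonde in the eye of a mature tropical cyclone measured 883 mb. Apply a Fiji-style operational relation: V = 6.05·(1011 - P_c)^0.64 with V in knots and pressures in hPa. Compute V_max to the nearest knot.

ΔP = 1011 − 883 = 128 mb.
128^0.64 ≈ 22.316.
V ≈ 6.05 × 22.316 ≈ 135.0 kt.

135 kt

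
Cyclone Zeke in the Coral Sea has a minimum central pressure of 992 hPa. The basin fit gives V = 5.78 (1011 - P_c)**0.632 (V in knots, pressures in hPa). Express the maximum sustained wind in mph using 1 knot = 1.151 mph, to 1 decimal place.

42.8 mph

ΔP = 1011 − 992 = 19 hPa.
V ≈ 5.78 × 19^0.632 = 5.78 × 6.429 ≈ 37.162 kt.
37.162 × 1.151 ≈ 42.77 mph → 42.8 mph.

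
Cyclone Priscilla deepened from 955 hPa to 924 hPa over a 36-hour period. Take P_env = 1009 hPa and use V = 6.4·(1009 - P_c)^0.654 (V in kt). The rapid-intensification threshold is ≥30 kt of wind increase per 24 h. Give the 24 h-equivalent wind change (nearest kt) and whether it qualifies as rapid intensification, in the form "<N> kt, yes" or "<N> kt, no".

20 kt, no

V₁: ΔP = 54, V ≈ 6.4 × 54^0.654 ≈ 86.93 kt.
V₂: ΔP = 85, V ≈ 6.4 × 85^0.654 ≈ 116.96 kt.
ΔV over 36 h = 30.03 kt → 24 h equivalent = 30.03 × 24/36 ≈ 20.02 kt.
20 kt < 30 kt ⇒ not rapid intensification.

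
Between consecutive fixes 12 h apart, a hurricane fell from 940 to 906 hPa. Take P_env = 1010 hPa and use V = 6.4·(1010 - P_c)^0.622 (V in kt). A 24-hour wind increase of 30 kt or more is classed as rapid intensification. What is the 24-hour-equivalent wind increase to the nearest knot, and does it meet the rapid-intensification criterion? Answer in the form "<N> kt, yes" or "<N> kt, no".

50 kt, yes

V₁: ΔP = 70, V ≈ 6.4 × 70^0.622 ≈ 89.91 kt.
V₂: ΔP = 104, V ≈ 6.4 × 104^0.622 ≈ 115.02 kt.
ΔV over 12 h = 25.11 kt → 24 h equivalent = 25.11 × 24/12 ≈ 50.22 kt.
50 kt ≥ 30 kt ⇒ rapid intensification.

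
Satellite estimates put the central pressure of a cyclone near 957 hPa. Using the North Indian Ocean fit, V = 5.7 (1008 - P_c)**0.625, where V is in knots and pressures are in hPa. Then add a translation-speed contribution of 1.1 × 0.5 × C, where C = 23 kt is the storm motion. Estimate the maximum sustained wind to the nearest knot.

ΔP = 1008 − 957 = 51 hPa.
51^0.625 ≈ 11.674.
V ≈ 5.7 × 11.674 ≈ 66.5 kt.
Translation term: 1.1 × 0.5 × 23 = 12.65 kt.
Corrected V ≈ 79.15 kt → 79 kt.

79 kt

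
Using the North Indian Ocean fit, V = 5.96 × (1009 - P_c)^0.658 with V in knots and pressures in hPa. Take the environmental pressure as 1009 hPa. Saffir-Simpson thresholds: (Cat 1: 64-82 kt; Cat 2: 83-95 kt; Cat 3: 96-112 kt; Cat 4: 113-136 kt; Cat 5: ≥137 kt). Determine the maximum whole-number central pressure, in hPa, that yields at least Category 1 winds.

972 hPa

Category 1 begins at V = 64 kt.
Required ΔP = (64/5.96)^(1/0.658) = 10.738^1.520 ≈ 36.88 hPa.
P_c ≤ 1009 − 36.88 = 972.12, so the highest integer P_c is 972 hPa.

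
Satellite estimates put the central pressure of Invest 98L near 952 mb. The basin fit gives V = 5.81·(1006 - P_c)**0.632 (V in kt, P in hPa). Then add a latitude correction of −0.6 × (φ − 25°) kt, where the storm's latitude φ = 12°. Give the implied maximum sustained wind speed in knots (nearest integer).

80 kt

ΔP = 1006 − 952 = 54 mb.
54^0.632 ≈ 12.442.
V ≈ 5.81 × 12.442 ≈ 72.3 kt.
Latitude correction: −0.6 × (12 − 25) = 7.8 kt.
Corrected V ≈ 80.1 kt → 80 kt.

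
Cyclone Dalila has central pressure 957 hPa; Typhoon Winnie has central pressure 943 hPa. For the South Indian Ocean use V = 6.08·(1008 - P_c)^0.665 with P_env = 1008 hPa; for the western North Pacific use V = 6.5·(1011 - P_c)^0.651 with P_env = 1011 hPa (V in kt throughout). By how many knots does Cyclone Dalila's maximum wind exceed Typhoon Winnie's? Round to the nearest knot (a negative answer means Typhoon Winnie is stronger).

Cyclone Dalila: ΔP = 51; V ≈ 6.08 × 51^0.665 ≈ 83.07 kt.
Typhoon Winnie: ΔP = 68; V ≈ 6.5 × 68^0.651 ≈ 101.36 kt.
Difference ≈ 83.07 − 101.36 = -18.29 → -18 kt.

-18 kt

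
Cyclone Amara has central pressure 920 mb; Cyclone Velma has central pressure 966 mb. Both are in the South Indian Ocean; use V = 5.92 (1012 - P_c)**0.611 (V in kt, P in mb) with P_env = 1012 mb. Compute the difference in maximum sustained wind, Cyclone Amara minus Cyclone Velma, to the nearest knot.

32 kt

Cyclone Amara: ΔP = 92; V ≈ 5.92 × 92^0.611 ≈ 93.80 kt.
Cyclone Velma: ΔP = 46; V ≈ 5.92 × 46^0.611 ≈ 61.41 kt.
Difference ≈ 93.80 − 61.41 = 32.39 → 32 kt.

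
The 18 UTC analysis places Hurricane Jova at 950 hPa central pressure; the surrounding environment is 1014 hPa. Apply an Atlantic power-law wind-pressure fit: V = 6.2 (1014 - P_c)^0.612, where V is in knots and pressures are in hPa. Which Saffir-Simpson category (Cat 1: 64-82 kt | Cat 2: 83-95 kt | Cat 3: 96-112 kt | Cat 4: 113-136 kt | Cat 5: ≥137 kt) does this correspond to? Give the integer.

1

ΔP = 1014 − 950 = 64 hPa.
V ≈ 6.2 × 64^0.612 = 6.2 × 12.75 ≈ 79 kt.
79 kt falls in the Category 1 band.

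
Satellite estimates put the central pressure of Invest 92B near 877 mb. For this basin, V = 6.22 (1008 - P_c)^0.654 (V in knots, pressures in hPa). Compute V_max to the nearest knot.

ΔP = 1008 − 877 = 131 mb.
131^0.654 ≈ 24.249.
V ≈ 6.22 × 24.249 ≈ 150.8 kt.

151 kt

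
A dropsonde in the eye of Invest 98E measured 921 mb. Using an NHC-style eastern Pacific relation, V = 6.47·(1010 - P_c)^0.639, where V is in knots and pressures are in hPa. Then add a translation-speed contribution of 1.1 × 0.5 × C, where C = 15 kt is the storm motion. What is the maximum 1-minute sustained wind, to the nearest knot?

ΔP = 1010 − 921 = 89 mb.
89^0.639 ≈ 17.606.
V ≈ 6.47 × 17.606 ≈ 113.9 kt.
Translation term: 1.1 × 0.5 × 15 = 8.25 kt.
Corrected V ≈ 122.15 kt → 122 kt.

122 kt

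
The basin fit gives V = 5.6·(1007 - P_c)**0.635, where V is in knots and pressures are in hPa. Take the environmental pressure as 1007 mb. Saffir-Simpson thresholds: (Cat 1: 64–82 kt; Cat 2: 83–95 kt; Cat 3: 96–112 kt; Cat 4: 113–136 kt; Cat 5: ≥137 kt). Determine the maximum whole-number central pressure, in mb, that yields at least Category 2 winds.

937 mb

Category 2 begins at V = 83 kt.
Required ΔP = (83/5.6)^(1/0.635) = 14.821^1.575 ≈ 69.81 mb.
P_c ≤ 1007 − 69.81 = 937.19, so the highest integer P_c is 937 mb.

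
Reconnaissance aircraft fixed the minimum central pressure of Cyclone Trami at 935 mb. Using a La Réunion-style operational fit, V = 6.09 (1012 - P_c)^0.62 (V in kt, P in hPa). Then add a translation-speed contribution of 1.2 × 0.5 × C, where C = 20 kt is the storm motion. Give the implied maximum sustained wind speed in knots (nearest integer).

102 kt

ΔP = 1012 − 935 = 77 mb.
77^0.62 ≈ 14.778.
V ≈ 6.09 × 14.778 ≈ 90.0 kt.
Translation term: 1.2 × 0.5 × 20 = 12 kt.
Corrected V ≈ 102 kt → 102 kt.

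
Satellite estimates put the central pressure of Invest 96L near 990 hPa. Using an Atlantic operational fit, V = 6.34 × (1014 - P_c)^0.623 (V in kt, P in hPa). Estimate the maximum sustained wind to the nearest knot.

ΔP = 1014 − 990 = 24 hPa.
24^0.623 ≈ 7.242.
V ≈ 6.34 × 7.242 ≈ 45.9 kt.

46 kt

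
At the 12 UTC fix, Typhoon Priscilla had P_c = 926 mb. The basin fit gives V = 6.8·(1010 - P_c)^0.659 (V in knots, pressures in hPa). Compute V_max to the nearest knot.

126 kt

ΔP = 1010 − 926 = 84 mb.
84^0.659 ≈ 18.540.
V ≈ 6.8 × 18.540 ≈ 126.1 kt.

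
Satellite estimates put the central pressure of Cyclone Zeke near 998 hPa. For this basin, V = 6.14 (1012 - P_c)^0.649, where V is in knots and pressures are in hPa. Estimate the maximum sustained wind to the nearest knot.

ΔP = 1012 − 998 = 14 hPa.
14^0.649 ≈ 5.544.
V ≈ 6.14 × 5.544 ≈ 34.0 kt.

34 kt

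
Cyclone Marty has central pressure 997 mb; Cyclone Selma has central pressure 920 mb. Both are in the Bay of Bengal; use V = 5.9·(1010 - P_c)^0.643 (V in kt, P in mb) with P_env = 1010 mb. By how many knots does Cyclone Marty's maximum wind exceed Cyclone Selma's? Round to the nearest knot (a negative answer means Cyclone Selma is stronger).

-76 kt

Cyclone Marty: ΔP = 13; V ≈ 5.9 × 13^0.643 ≈ 30.70 kt.
Cyclone Selma: ΔP = 90; V ≈ 5.9 × 90^0.643 ≈ 106.52 kt.
Difference ≈ 30.70 − 106.52 = -75.82 → -76 kt.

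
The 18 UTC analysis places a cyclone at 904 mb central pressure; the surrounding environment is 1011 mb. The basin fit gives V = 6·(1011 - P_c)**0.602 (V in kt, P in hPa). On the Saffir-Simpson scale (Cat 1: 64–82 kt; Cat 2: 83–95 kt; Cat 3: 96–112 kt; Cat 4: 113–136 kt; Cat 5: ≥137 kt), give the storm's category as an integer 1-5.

3

ΔP = 1011 − 904 = 107 mb.
V ≈ 6 × 107^0.602 = 6 × 16.66 ≈ 100 kt.
100 kt falls in the Category 3 band.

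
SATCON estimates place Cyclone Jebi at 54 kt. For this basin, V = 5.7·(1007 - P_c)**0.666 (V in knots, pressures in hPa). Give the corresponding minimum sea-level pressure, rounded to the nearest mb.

978 mb

ΔP = (V / 5.7)^(1/0.666) = (54/5.7)^1.502.
54/5.7 = 9.474; 9.474^1.502 ≈ 29.26 mb.
P_c = 1007 − 29.26 = 977.74 ≈ 978 mb.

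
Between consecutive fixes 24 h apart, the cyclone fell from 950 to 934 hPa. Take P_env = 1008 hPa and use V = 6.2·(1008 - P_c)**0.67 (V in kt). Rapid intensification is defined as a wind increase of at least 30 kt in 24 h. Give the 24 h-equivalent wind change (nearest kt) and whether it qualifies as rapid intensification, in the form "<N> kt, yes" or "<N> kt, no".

17 kt, no

V₁: ΔP = 58, V ≈ 6.2 × 58^0.67 ≈ 94.16 kt.
V₂: ΔP = 74, V ≈ 6.2 × 74^0.67 ≈ 110.86 kt.
ΔV over 24 h = 16.70 kt → 24 h equivalent = 16.70 × 24/24 ≈ 16.70 kt.
17 kt < 30 kt ⇒ not rapid intensification.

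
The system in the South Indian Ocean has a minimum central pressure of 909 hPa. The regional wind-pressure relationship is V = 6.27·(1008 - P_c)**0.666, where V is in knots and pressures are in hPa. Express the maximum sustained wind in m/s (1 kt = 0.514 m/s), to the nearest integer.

69 m/s

ΔP = 1008 − 909 = 99 hPa.
V ≈ 6.27 × 99^0.666 = 6.27 × 21.335 ≈ 133.771 kt.
133.771 × 0.514 ≈ 68.76 m/s → 69 m/s.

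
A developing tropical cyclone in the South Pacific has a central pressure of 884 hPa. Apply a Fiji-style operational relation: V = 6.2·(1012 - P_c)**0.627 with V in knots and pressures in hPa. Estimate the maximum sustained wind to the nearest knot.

130 kt

ΔP = 1012 − 884 = 128 hPa.
128^0.627 ≈ 20.952.
V ≈ 6.2 × 20.952 ≈ 129.9 kt.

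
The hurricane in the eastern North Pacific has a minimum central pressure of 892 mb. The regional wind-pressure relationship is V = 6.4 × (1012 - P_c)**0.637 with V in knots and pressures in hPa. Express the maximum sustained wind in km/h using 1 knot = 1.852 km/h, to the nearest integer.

ΔP = 1012 − 892 = 120 mb.
V ≈ 6.4 × 120^0.637 = 6.4 × 21.108 ≈ 135.089 kt.
135.089 × 1.852 ≈ 250.18 km/h → 250 km/h.

250 km/h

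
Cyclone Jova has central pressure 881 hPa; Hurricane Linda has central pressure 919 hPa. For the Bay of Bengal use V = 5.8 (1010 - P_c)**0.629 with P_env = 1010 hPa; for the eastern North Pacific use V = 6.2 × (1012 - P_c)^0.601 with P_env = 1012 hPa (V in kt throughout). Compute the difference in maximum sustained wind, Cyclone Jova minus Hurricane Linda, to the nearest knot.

29 kt

Cyclone Jova: ΔP = 129; V ≈ 5.8 × 129^0.629 ≈ 123.31 kt.
Hurricane Linda: ΔP = 93; V ≈ 6.2 × 93^0.601 ≈ 94.50 kt.
Difference ≈ 123.31 − 94.50 = 28.81 → 29 kt.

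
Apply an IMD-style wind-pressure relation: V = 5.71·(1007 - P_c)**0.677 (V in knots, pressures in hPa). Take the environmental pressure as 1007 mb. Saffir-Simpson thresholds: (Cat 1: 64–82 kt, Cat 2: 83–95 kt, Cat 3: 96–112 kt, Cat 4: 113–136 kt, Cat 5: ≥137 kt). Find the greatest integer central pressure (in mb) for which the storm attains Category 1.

Category 1 begins at V = 64 kt.
Required ΔP = (64/5.71)^(1/0.677) = 11.208^1.477 ≈ 35.50 mb.
P_c ≤ 1007 − 35.50 = 971.50, so the highest integer P_c is 971 mb.

971 mb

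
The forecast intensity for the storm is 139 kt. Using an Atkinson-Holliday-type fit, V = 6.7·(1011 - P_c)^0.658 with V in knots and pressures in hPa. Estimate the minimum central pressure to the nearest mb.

ΔP = (V / 6.7)^(1/0.658) = (139/6.7)^1.520.
139/6.7 = 20.746; 20.746^1.520 ≈ 100.33 mb.
P_c = 1011 − 100.33 = 910.67 ≈ 911 mb.

911 mb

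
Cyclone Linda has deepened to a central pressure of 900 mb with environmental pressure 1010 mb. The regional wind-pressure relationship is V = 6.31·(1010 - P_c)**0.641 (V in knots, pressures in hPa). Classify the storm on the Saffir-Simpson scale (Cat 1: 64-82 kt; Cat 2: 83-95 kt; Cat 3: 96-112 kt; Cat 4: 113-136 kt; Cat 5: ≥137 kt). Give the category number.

ΔP = 1010 − 900 = 110 mb.
V ≈ 6.31 × 110^0.641 = 6.31 × 20.35 ≈ 128 kt.
128 kt falls in the Category 4 band.

4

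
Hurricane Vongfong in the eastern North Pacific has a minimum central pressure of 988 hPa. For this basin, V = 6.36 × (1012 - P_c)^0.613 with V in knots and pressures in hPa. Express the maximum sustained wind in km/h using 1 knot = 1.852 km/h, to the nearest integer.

83 km/h

ΔP = 1012 − 988 = 24 hPa.
V ≈ 6.36 × 24^0.613 = 6.36 × 7.016 ≈ 44.620 kt.
44.620 × 1.852 ≈ 82.64 km/h → 83 km/h.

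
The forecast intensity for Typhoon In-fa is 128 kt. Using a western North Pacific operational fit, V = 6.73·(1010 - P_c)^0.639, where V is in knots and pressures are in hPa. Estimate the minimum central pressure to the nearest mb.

ΔP = (V / 6.73)^(1/0.639) = (128/6.73)^1.565.
128/6.73 = 19.019; 19.019^1.565 ≈ 100.43 mb.
P_c = 1010 − 100.43 = 909.57 ≈ 910 mb.

910 mb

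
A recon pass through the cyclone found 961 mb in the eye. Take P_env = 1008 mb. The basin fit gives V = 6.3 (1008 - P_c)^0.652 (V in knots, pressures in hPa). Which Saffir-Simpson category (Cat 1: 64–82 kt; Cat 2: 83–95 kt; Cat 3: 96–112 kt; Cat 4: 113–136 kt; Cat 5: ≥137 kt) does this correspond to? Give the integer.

ΔP = 1008 − 961 = 47 mb.
V ≈ 6.3 × 47^0.652 = 6.3 × 12.31 ≈ 78 kt.
78 kt falls in the Category 1 band.

1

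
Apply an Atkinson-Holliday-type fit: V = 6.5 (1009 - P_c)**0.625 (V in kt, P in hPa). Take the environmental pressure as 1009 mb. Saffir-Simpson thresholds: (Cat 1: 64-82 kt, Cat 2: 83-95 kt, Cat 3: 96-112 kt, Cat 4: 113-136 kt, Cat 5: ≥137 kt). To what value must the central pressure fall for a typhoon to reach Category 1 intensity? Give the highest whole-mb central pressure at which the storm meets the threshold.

Category 1 begins at V = 64 kt.
Required ΔP = (64/6.5)^(1/0.625) = 9.846^1.600 ≈ 38.84 mb.
P_c ≤ 1009 − 38.84 = 970.16, so the highest integer P_c is 970 mb.

970 mb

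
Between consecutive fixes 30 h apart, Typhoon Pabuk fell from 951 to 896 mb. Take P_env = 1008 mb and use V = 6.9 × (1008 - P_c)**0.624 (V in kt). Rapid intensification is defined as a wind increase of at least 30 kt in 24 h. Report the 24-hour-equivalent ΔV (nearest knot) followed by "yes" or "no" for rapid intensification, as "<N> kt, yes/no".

V₁: ΔP = 57, V ≈ 6.9 × 57^0.624 ≈ 86.00 kt.
V₂: ΔP = 112, V ≈ 6.9 × 112^0.624 ≈ 131.09 kt.
ΔV over 30 h = 45.09 kt → 24 h equivalent = 45.09 × 24/30 ≈ 36.07 kt.
36 kt ≥ 30 kt ⇒ rapid intensification.

36 kt, yes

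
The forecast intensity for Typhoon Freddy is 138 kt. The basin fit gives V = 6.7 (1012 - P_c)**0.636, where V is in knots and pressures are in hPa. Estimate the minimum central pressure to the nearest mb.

ΔP = (V / 6.7)^(1/0.636) = (138/6.7)^1.572.
138/6.7 = 20.597; 20.597^1.572 ≈ 116.34 mb.
P_c = 1012 − 116.34 = 895.66 ≈ 896 mb.

896 mb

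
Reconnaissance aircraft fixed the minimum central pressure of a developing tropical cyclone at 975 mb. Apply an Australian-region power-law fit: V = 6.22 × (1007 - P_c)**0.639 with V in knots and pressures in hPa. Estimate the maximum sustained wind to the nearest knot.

57 kt

ΔP = 1007 − 975 = 32 mb.
32^0.639 ≈ 9.158.
V ≈ 6.22 × 9.158 ≈ 57.0 kt.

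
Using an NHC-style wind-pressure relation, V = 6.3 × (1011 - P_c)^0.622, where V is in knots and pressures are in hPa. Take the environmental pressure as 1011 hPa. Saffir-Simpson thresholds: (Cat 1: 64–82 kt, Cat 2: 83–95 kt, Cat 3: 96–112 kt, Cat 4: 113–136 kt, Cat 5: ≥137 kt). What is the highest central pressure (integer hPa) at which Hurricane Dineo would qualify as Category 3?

931 hPa

Category 3 begins at V = 96 kt.
Required ΔP = (96/6.3)^(1/0.622) = 15.238^1.608 ≈ 79.77 hPa.
P_c ≤ 1011 − 79.77 = 931.23, so the highest integer P_c is 931 hPa.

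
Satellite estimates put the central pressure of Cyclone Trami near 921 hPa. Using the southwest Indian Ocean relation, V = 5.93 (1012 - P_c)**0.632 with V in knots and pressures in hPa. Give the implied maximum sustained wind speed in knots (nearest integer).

103 kt

ΔP = 1012 − 921 = 91 hPa.
91^0.632 ≈ 17.303.
V ≈ 5.93 × 17.303 ≈ 102.6 kt.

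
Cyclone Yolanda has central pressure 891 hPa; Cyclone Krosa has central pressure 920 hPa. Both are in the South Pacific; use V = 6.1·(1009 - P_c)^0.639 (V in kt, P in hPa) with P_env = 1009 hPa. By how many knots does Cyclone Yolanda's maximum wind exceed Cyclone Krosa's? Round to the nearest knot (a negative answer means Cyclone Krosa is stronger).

21 kt

Cyclone Yolanda: ΔP = 118; V ≈ 6.1 × 118^0.639 ≈ 128.61 kt.
Cyclone Krosa: ΔP = 89; V ≈ 6.1 × 89^0.639 ≈ 107.40 kt.
Difference ≈ 128.61 − 107.40 = 21.21 → 21 kt.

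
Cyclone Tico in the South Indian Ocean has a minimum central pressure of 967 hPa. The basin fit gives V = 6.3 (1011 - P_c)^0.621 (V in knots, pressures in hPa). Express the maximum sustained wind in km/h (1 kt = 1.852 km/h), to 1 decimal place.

ΔP = 1011 − 967 = 44 hPa.
V ≈ 6.3 × 44^0.621 = 6.3 × 10.485 ≈ 66.058 kt.
66.058 × 1.852 ≈ 122.34 km/h → 122.3 km/h.

122.3 km/h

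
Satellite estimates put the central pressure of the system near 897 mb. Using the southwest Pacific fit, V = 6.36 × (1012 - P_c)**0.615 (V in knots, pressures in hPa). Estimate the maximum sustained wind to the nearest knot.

ΔP = 1012 − 897 = 115 mb.
115^0.615 ≈ 18.507.
V ≈ 6.36 × 18.507 ≈ 117.7 kt.

118 kt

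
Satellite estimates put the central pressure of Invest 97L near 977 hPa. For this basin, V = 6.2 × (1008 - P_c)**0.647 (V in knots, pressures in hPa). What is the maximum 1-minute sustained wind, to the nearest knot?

ΔP = 1008 − 977 = 31 hPa.
31^0.647 ≈ 9.224.
V ≈ 6.2 × 9.224 ≈ 57.2 kt.

57 kt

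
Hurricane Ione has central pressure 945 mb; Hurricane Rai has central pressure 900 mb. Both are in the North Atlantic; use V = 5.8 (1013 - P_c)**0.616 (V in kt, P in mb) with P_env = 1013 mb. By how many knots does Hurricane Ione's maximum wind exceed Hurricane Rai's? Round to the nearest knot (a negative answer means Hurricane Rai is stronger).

Hurricane Ione: ΔP = 68; V ≈ 5.8 × 68^0.616 ≈ 78.03 kt.
Hurricane Rai: ΔP = 113; V ≈ 5.8 × 113^0.616 ≈ 106.69 kt.
Difference ≈ 78.03 − 106.69 = -28.66 → -29 kt.

-29 kt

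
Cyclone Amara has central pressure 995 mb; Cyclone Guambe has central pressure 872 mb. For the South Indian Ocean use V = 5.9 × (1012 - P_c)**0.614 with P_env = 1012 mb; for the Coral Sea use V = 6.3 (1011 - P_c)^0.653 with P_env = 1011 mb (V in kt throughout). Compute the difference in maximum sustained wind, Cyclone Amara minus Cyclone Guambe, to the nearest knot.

-124 kt

Cyclone Amara: ΔP = 17; V ≈ 5.9 × 17^0.614 ≈ 33.60 kt.
Cyclone Guambe: ΔP = 139; V ≈ 6.3 × 139^0.653 ≈ 158.03 kt.
Difference ≈ 33.60 − 158.03 = -124.43 → -124 kt.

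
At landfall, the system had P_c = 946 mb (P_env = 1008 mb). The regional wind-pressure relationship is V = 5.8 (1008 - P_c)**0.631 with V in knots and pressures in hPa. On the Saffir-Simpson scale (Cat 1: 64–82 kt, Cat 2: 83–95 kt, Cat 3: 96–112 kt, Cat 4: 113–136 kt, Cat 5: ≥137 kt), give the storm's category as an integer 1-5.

ΔP = 1008 − 946 = 62 mb.
V ≈ 5.8 × 62^0.631 = 5.8 × 13.52 ≈ 78 kt.
78 kt falls in the Category 1 band.

1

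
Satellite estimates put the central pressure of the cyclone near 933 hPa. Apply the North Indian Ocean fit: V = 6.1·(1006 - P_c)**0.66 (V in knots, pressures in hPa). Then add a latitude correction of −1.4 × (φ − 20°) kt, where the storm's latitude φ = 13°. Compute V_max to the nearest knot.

113 kt

ΔP = 1006 − 933 = 73 hPa.
73^0.66 ≈ 16.974.
V ≈ 6.1 × 16.974 ≈ 103.5 kt.
Latitude correction: −1.4 × (13 − 20) = 9.8 kt.
Corrected V ≈ 113.3 kt → 113 kt.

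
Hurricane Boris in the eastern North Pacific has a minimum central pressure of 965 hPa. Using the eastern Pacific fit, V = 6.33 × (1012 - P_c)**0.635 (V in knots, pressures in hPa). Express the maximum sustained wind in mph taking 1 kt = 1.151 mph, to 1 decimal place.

ΔP = 1012 − 965 = 47 hPa.
V ≈ 6.33 × 47^0.635 = 6.33 × 11.529 ≈ 72.977 kt.
72.977 × 1.151 ≈ 84.00 mph → 84.0 mph.

84.0 mph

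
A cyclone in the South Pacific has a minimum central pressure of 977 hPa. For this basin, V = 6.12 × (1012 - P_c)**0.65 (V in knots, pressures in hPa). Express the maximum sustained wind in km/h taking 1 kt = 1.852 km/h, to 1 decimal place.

ΔP = 1012 − 977 = 35 hPa.
V ≈ 6.12 × 35^0.65 = 6.12 × 10.084 ≈ 61.716 kt.
61.716 × 1.852 ≈ 114.30 km/h → 114.3 km/h.

114.3 km/h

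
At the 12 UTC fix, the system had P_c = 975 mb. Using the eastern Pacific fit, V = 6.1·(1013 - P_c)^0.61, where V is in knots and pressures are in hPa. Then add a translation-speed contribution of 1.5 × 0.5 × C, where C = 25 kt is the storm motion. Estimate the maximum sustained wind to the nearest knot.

ΔP = 1013 − 975 = 38 mb.
38^0.61 ≈ 9.197.
V ≈ 6.1 × 9.197 ≈ 56.1 kt.
Translation term: 1.5 × 0.5 × 25 = 18.75 kt.
Corrected V ≈ 74.85 kt → 75 kt.

75 kt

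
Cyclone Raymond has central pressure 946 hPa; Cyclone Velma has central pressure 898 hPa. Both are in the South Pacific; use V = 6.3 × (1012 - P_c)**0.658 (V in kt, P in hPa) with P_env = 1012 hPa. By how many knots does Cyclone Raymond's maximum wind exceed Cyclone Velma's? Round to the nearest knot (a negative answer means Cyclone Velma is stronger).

-43 kt

Cyclone Raymond: ΔP = 66; V ≈ 6.3 × 66^0.658 ≈ 99.22 kt.
Cyclone Velma: ΔP = 114; V ≈ 6.3 × 114^0.658 ≈ 142.16 kt.
Difference ≈ 99.22 − 142.16 = -42.94 → -43 kt.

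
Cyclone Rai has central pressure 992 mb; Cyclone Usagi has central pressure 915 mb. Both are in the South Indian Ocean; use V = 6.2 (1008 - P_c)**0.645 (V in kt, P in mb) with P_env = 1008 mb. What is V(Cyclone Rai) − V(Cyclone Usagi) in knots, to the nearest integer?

-78 kt

Cyclone Rai: ΔP = 16; V ≈ 6.2 × 16^0.645 ≈ 37.07 kt.
Cyclone Usagi: ΔP = 93; V ≈ 6.2 × 93^0.645 ≈ 115.36 kt.
Difference ≈ 37.07 − 115.36 = -78.29 → -78 kt.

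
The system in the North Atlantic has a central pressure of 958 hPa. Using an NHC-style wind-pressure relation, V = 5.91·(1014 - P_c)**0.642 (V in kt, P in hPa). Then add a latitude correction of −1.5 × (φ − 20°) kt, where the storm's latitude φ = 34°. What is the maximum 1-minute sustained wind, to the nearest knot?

ΔP = 1014 − 958 = 56 hPa.
56^0.642 ≈ 13.254.
V ≈ 5.91 × 13.254 ≈ 78.3 kt.
Latitude correction: −1.5 × (34 − 20) = -21 kt.
Corrected V ≈ 57.3 kt → 57 kt.

57 kt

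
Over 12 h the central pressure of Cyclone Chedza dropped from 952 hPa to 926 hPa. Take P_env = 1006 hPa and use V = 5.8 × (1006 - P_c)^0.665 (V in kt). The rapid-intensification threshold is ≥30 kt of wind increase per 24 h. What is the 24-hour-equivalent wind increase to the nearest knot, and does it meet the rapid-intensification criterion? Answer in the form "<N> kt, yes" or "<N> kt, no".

V₁: ΔP = 54, V ≈ 5.8 × 54^0.665 ≈ 82.31 kt.
V₂: ΔP = 80, V ≈ 5.8 × 80^0.665 ≈ 106.90 kt.
ΔV over 12 h = 24.59 kt → 24 h equivalent = 24.59 × 24/12 ≈ 49.18 kt.
49 kt ≥ 30 kt ⇒ rapid intensification.

49 kt, yes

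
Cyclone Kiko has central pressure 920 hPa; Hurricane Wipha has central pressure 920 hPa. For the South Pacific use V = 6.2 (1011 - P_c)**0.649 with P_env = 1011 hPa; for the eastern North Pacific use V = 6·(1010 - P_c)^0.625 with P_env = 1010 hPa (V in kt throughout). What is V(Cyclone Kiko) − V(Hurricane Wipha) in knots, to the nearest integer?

Cyclone Kiko: ΔP = 91; V ≈ 6.2 × 91^0.649 ≈ 115.83 kt.
Hurricane Wipha: ΔP = 90; V ≈ 6 × 90^0.625 ≈ 99.90 kt.
Difference ≈ 115.83 − 99.90 = 15.93 → 16 kt.

16 kt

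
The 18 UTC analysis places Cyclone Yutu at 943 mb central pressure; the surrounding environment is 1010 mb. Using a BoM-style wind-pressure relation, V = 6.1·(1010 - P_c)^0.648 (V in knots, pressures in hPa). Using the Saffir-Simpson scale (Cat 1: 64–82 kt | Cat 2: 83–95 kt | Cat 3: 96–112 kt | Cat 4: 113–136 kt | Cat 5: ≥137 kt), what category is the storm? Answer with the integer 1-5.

ΔP = 1010 − 943 = 67 mb.
V ≈ 6.1 × 67^0.648 = 6.1 × 15.25 ≈ 93 kt.
93 kt falls in the Category 2 band.

2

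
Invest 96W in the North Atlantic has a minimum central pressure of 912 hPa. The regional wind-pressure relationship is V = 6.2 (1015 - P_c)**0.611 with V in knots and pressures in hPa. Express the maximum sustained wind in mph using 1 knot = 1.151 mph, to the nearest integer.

121 mph

ΔP = 1015 − 912 = 103 hPa.
V ≈ 6.2 × 103^0.611 = 6.2 × 16.976 ≈ 105.253 kt.
105.253 × 1.151 ≈ 121.15 mph → 121 mph.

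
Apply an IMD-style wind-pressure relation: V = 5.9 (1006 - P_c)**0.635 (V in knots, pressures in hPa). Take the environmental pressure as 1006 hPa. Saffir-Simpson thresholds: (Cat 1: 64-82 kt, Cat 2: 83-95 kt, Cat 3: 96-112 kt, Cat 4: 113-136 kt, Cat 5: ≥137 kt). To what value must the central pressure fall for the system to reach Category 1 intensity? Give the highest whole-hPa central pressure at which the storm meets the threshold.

Category 1 begins at V = 64 kt.
Required ΔP = (64/5.9)^(1/0.635) = 10.847^1.575 ≈ 42.70 hPa.
P_c ≤ 1006 − 42.70 = 963.30, so the highest integer P_c is 963 hPa.

963 hPa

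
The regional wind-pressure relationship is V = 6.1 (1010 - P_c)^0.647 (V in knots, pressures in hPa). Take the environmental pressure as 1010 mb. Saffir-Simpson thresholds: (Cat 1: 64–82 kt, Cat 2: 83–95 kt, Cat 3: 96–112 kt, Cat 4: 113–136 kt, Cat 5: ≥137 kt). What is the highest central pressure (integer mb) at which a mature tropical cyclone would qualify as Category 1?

972 mb

Category 1 begins at V = 64 kt.
Required ΔP = (64/6.1)^(1/0.647) = 10.492^1.546 ≈ 37.83 mb.
P_c ≤ 1010 − 37.83 = 972.17, so the highest integer P_c is 972 mb.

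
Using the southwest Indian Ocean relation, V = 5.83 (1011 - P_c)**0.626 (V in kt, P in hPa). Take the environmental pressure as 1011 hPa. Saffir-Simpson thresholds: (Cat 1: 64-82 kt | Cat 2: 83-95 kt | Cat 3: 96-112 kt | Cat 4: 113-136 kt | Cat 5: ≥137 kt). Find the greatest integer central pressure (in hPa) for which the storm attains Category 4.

Category 4 begins at V = 113 kt.
Required ΔP = (113/5.83)^(1/0.626) = 19.383^1.597 ≈ 113.91 hPa.
P_c ≤ 1011 − 113.91 = 897.09, so the highest integer P_c is 897 hPa.

897 hPa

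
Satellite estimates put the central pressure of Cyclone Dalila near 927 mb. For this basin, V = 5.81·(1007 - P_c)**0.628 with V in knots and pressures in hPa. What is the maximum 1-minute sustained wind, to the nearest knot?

ΔP = 1007 − 927 = 80 mb.
80^0.628 ≈ 15.673.
V ≈ 5.81 × 15.673 ≈ 91.1 kt.

91 kt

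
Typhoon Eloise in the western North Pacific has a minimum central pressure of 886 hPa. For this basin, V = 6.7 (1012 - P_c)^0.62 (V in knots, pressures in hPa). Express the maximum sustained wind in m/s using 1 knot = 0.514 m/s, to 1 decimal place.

69.1 m/s

ΔP = 1012 − 886 = 126 hPa.
V ≈ 6.7 × 126^0.62 = 6.7 × 20.055 ≈ 134.371 kt.
134.371 × 0.514 ≈ 69.07 m/s → 69.1 m/s.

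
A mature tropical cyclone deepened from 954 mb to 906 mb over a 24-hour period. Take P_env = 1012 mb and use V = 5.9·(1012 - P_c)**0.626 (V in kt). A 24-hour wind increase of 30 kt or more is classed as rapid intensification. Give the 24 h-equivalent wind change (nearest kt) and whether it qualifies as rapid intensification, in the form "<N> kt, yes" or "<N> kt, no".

V₁: ΔP = 58, V ≈ 5.9 × 58^0.626 ≈ 74.95 kt.
V₂: ΔP = 106, V ≈ 5.9 × 106^0.626 ≈ 109.32 kt.
ΔV over 24 h = 34.37 kt → 24 h equivalent = 34.37 × 24/24 ≈ 34.37 kt.
34 kt ≥ 30 kt ⇒ rapid intensification.

34 kt, yes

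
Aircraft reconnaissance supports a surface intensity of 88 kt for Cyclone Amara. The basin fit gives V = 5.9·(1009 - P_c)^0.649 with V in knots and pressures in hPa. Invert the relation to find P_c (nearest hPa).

ΔP = (V / 5.9)^(1/0.649) = (88/5.9)^1.541.
88/5.9 = 14.915; 14.915^1.541 ≈ 64.32 hPa.
P_c = 1009 − 64.32 = 944.68 ≈ 945 hPa.

945 hPa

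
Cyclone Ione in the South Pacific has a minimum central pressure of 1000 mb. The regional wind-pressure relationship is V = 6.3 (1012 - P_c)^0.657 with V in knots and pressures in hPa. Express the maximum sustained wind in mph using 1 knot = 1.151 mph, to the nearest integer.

37 mph

ΔP = 1012 − 1000 = 12 mb.
V ≈ 6.3 × 12^0.657 = 6.3 × 5.117 ≈ 32.238 kt.
32.238 × 1.151 ≈ 37.11 mph → 37 mph.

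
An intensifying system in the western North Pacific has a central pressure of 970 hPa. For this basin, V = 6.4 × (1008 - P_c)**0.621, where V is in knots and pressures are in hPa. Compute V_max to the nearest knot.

ΔP = 1008 − 970 = 38 hPa.
38^0.621 ≈ 9.573.
V ≈ 6.4 × 9.573 ≈ 61.3 kt.

61 kt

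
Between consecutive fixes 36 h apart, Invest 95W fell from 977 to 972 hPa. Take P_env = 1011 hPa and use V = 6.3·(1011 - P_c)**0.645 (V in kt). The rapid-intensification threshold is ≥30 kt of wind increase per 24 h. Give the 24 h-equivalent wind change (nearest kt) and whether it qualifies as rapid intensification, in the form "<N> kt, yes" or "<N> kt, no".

V₁: ΔP = 34, V ≈ 6.3 × 34^0.645 ≈ 61.26 kt.
V₂: ΔP = 39, V ≈ 6.3 × 39^0.645 ≈ 66.92 kt.
ΔV over 36 h = 5.66 kt → 24 h equivalent = 5.66 × 24/36 ≈ 3.77 kt.
4 kt < 30 kt ⇒ not rapid intensification.

4 kt, no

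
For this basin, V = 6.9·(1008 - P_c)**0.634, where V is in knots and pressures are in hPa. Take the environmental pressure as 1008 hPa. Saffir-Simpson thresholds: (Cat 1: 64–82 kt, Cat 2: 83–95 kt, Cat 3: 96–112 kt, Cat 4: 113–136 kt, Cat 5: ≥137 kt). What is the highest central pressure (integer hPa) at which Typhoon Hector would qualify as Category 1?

Category 1 begins at V = 64 kt.
Required ΔP = (64/6.9)^(1/0.634) = 9.275^1.577 ≈ 33.56 hPa.
P_c ≤ 1008 − 33.56 = 974.44, so the highest integer P_c is 974 hPa.

974 hPa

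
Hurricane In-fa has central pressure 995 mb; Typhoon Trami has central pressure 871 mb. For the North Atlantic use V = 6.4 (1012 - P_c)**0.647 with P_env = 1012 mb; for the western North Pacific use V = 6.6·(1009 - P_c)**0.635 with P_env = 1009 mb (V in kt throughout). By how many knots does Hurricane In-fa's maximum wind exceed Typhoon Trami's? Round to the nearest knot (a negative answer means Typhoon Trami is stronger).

-111 kt

Hurricane In-fa: ΔP = 17; V ≈ 6.4 × 17^0.647 ≈ 40.02 kt.
Typhoon Trami: ΔP = 138; V ≈ 6.6 × 138^0.635 ≈ 150.79 kt.
Difference ≈ 40.02 − 150.79 = -110.77 → -111 kt.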